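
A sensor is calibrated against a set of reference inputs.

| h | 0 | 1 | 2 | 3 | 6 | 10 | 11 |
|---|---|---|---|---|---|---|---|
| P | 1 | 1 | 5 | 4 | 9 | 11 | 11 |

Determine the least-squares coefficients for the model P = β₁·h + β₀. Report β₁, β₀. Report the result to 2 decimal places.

β₁ = 0.95, β₀ = 1.51

Compute the Gram sums: Σh·h = 271, Σh = 33, Σ1 = 7.
And Σh·P = 308, ΣP = 42.
So AᵀA·[β₁, β₀]ᵀ = AᵀP: [[271, 33]; [33, 7]]·[β₁, β₀]ᵀ = [308, 42]ᵀ.
Determinant 271·7 − 33² = 808.
β₁ = (308·7 − 33·42)/808 = 385/404; β₀ = (271·42 − 33·308)/808 = 609/404.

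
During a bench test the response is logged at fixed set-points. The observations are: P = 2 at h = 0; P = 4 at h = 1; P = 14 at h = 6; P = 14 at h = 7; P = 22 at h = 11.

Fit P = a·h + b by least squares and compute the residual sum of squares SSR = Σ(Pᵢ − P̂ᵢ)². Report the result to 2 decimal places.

SSR = 1.68

Sums needed: Σh·h = 207, Σh = 25, Σ1 = 5.
And Σh·P = 428, ΣP = 56.
Normal equations: [[207, 25]; [25, 5]]·[a, b]ᵀ = [428, 56]ᵀ.
Determinant 207·5 − 25² = 410.
a = (428·5 − 25·56)/410 = 74/41; b = (207·56 − 25·428)/410 = 446/205.
Residuals: -36/205, 4/205, 204/205, -166/205, -6/205; SSR = 344/205.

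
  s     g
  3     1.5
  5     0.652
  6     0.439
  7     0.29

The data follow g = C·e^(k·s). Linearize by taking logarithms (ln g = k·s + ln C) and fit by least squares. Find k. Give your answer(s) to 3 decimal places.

Linearized form: ln g = k·s + ln C. From the 4 transformed points,
AᵀA = [[119.0000, 21.0000]; [21.0000, 4]], rhs = [-14.5268, -2.0834]ᵀ  (here Σs = 21.0000, Σ(s)² = 119.0000, Σln g = -2.0834, Σs·ln g = -14.5268).
Δ = 119.0000·4 − (21.0000)² = 35.0000; k = (-14.5268·4 − 21.0000·-2.0834)/35.0000 = -0.41018, ln C = (119.0000·-2.0834 − 21.0000·-14.5268)/35.0000 = 1.63261.

k = -0.410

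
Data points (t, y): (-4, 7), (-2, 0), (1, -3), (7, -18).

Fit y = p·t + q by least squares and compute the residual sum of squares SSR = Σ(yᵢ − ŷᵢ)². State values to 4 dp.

Compute the Gram sums: Σt·t = 70, Σt = 2, Σ1 = 4.
Right-hand side: Σt·y = -157, Σy = -14.
XᵀX·[p, q]ᵀ = Xᵀy becomes [[70, 2]; [2, 4]]·[p, q]ᵀ = [-157, -14]ᵀ.
Eliminating q: 4·(row 1) − 2·(row 2) gives 276·p = 4·(-157) − 2·(-14) = -600, so p = -50/23.
Then q = ((-14) − 2·(-50/23))/4 = -111/46.
Residuals: 33/46, -89/46, 73/46, -17/46; SSR = 159/23.

SSR = 6.9130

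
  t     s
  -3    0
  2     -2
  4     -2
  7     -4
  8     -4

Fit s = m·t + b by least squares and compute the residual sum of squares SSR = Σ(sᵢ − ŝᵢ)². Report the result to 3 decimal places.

Sums needed: Σt·t = 142, Σt = 18, Σ1 = 5.
Moment sums: Σt·s = -72, Σs = -12.
Determinant 142·5 − 18² = 386.
m = ((-72)·5 − 18·(-12))/386 = -72/193; b = (142·(-12) − 18·(-72))/386 = -204/193.
Residuals: -12/193, -38/193, 106/193, -64/193, 8/193; SSR = 88/193.

SSR = 0.456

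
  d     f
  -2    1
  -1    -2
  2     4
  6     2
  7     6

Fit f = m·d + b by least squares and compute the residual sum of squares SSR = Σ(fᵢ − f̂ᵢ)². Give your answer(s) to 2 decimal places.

SSR = 17.36

Entries of XᵀX: Σd·d = 94, Σd = 12, Σ1 = 5.
And Σd·f = 62, Σf = 11.
Eliminating b: 5·(row 1) − 12·(row 2) gives 326·m = 5·62 − 12·11 = 178, so m = 89/163.
Then b = (11 − 12·(89/163))/5 = 145/163.
Residuals: 196/163, -382/163, 329/163, -353/163, 210/163; SSR = 2830/163.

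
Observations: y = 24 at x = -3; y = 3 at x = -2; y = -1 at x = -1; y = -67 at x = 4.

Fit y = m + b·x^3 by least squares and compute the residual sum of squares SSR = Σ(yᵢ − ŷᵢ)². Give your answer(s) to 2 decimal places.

SSR = 4.65

With design matrix M, MᵀM = [[4, 28]; [28, 4890]] and Mᵀy = [-41, -4959]ᵀ.
Δ = 4·4890 − 28² = 18776.
m = ((-41)·4890 − 28·(-4959))/18776 = -30819/9388; b = (4·(-4959) − 28·(-41))/18776 = -2336/2347.
Residuals: 3843/9388, -15769/9388, 12087/9388, -161/9388; SSR = 43625/9388.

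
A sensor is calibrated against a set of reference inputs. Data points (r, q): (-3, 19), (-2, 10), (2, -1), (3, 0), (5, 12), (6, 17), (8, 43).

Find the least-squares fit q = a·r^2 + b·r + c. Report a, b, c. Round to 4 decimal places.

Entries of MᵀM: Σr^2·r^2 = 6211, Σr^2·r = 853, Σr^2 = 151, Σr·r = 151, Σr = 19, Σ1 = 7.
For Mᵀq: Σr^2·q = 3871, Σr·q = 427, Σq = 100.
Solving the 3×3 system (Gaussian elimination) gives a = 1879/1802, b = -5555/1802, c = 144/901.

a = 1.0427, b = -3.0827, c = 0.1598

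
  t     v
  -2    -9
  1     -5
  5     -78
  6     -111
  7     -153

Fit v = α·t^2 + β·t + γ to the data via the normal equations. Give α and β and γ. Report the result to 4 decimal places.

Normal-equation sums: Σt^2·t^2 = 4339, Σt^2·t = 677, Σt^2 = 115, Σt·t = 115, Σt = 17, Σ1 = 5.
Right-hand side: Σt^2·v = -13484, Σt·v = -2114, Σv = -356.
Normal equations: [[4339, 677, 115]; [677, 115, 17]; [115, 17, 5]]·[α, β, γ]ᵀ = [-13484, -2114, -356]ᵀ.
Row-reducing yields α = -389/132, β = -1823/1716, γ = 5/26.

α = -2.9470, β = -1.0624, γ = 0.1923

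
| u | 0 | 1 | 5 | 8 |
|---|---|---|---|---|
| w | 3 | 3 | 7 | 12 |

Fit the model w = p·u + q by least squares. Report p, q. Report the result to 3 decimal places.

p = 1.134, q = 2.280

Normal-equation sums: Σu·u = 90, Σu = 14, Σ1 = 4.
Moment sums: Σu·w = 134, Σw = 25.
Δ = 90·4 − 14² = 164.
p = (134·4 − 14·25)/164 = 93/82; q = (90·25 − 14·134)/164 = 187/82.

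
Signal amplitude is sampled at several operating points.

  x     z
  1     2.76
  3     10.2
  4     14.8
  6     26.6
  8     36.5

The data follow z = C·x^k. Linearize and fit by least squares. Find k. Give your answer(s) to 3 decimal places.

Taking logs, ln z = k·ln x + ln C, so regress ln z on ln x.
Over the data: Σln x = 6.3561, Σ(ln x)² = 10.6632, Σln z = 12.9105, Σln x·ln z = 19.6460.
Normal system: [[10.6632, 6.3561]; [6.3561, 5]]·[k, ln C]ᵀ = [19.6460, 12.9105]ᵀ.
Solving (det = 12.9161): k = 1.25188, ln C = 0.99067.

k = 1.252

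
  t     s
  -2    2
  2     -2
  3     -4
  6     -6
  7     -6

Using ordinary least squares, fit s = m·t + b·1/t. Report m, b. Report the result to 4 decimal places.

m = -0.9150, b = -0.9333

The normal system XᵀX·[m, b]ᵀ = Xᵀs is [[102, 5]; [5, 1163/1764]]·[m, b]ᵀ = [-98, -109/21]ᵀ.
Eliminating b: (1163/1764)·(row 1) − 5·(row 2) gives (12421/294)·m = (1163/1764)·(-98) − 5·(-109/21) = -4871/126, so m = -34097/37263.
Then b = ((-109/21) − 5·(-34097/37263))/(1163/1764) = -11592/12421.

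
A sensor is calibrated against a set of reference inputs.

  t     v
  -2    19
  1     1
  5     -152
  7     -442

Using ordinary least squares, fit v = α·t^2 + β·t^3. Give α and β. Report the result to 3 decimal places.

Sums needed: Σt^2·t^2 = 3043, Σt^2·t^3 = 19901, Σt^3·t^3 = 133339.
Moment sums: Σt^2·v = -25381, Σt^3·v = -170757.
Normal equations: [[3043, 19901]; [19901, 133339]]·[α, β]ᵀ = [-25381, -170757]ᵀ.
det = 3043·133339 − 19901² = 9700776.
α = ((-25381)·133339 − 19901·(-170757))/9700776 = 6978949/4850388; β = (3043·(-170757) − 19901·(-25381))/9700776 = -7253135/4850388.

α = 1.439, β = -1.495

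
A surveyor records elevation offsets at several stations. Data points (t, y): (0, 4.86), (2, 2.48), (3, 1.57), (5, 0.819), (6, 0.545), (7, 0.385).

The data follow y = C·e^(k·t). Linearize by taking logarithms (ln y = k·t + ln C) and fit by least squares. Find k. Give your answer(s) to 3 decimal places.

Linearized form: ln y = k·t + ln C. From the 6 transformed points,
Σt = 23.0000, Σ(t)² = 123.0000, Σln y = 1.1792, Σt·ln y = -8.1520.
Equations: 123.0000·k + 23.0000·ln C = -8.1520;  23.0000·k + 6·ln C = 1.1792.
Solving (det = 209.0000): k = -0.36380, ln C = 1.59110.

k = -0.364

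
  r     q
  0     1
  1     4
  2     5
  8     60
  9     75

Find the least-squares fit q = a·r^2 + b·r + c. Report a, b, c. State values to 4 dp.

With design matrix X, XᵀX = [[10674, 1250, 150]; [1250, 150, 20]; [150, 20, 5]] and Xᵀq = [9939, 1169, 145]ᵀ.
Solving the 3×3 system (Gaussian elimination) gives a = 419/484, b = 909/2420, c = 1847/1210.

a = 0.8657, b = 0.3756, c = 1.5264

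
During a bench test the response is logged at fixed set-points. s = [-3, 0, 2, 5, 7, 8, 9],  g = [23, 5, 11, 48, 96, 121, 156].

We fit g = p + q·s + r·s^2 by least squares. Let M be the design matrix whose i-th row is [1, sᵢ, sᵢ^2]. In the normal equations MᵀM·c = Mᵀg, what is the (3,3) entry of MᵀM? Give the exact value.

13780

Row 3 ↔ basis s^2, column 3 ↔ basis s^2, so (MᵀM)_{3,3} = Σᵢ (s^2)·(s^2) = (9)·(9) + (0)·(0) + (4)·(4) + (25)·(25) + (49)·(49) + (64)·(64) + (81)·(81) = 13780.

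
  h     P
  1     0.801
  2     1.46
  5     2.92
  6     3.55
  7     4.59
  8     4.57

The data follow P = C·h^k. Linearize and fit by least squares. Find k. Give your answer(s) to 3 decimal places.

Taking logs, ln P = k·ln h + ln C, so regress ln P on ln h.
Σln h = 8.1197, Σ(ln h)² = 14.3918, Σln P = 5.5385, Σln h·ln P = 10.3821.
Equations: 14.3918·k + 8.1197·ln C = 10.3821;  8.1197·k + 6·ln C = 5.5385.
Δ = 14.3918·6 − (8.1197)² = 20.4213; k = (10.3821·6 − 8.1197·5.5385)/20.4213 = 0.84823, ln C = (14.3918·5.5385 − 8.1197·10.3821)/20.4213 = -0.22482.

k = 0.848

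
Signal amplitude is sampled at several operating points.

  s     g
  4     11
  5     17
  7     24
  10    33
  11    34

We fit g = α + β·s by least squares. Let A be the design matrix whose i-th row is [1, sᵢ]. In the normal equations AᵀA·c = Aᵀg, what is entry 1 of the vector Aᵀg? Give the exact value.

119

Entry 1 ↔ basis 1, so (Aᵀg)_{1} = Σᵢ gᵢ = (1)·(11) + (1)·(17) + (1)·(24) + (1)·(33) + (1)·(34) = 119.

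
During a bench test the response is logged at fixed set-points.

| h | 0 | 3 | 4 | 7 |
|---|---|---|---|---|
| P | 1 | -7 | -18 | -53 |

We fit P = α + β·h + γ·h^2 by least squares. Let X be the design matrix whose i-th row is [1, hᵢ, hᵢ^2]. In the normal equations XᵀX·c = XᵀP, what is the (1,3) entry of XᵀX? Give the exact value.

Row 1 ↔ basis 1, column 3 ↔ basis h^2, so (XᵀX)_{1,3} = Σᵢ h^2 = (1)·(0) + (1)·(9) + (1)·(16) + (1)·(49) = 74.

74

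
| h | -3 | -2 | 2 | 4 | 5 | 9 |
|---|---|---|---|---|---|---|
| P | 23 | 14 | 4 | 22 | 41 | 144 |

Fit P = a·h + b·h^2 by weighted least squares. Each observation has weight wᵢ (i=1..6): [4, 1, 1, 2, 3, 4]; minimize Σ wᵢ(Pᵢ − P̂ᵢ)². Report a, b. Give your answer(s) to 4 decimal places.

a = -1.9076, b = 1.9889

Entries of AᵀWA: Σwᵢ·h·h = 475, Σwᵢ·h·h^2 = 3311, Σwᵢ·h^2·h^2 = 28987.
For AᵀWP: Σwᵢ·h·P = 5679, Σwᵢ·h^2·P = 51335.
AᵀWA·[a, b]ᵀ = AᵀWP becomes [[475, 3311]; [3311, 28987]]·[a, b]ᵀ = [5679, 51335]ᵀ.
Eliminating b: 28987·(row 1) − 3311·(row 2) gives 2806104·a = 28987·5679 − 3311·51335 = -5353012, so a = -191179/100218.
Then b = (51335 − 3311·(-191179/100218))/28987 = 1395239/701526.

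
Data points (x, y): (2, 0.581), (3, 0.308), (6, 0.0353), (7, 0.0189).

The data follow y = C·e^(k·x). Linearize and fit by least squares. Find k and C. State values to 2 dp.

Taking logs, ln y = k·x + ln C, so regress ln y on x.
Σx = 18.0000, Σ(x)² = 98.0000, Σln y = -9.0331, Σx·ln y = -52.4624.
Equations: 98.0000·k + 18.0000·ln C = -52.4624;  18.0000·k + 4·ln C = -9.0331.
Slope k = (n·Σx·ln y − Σx·Σln y)/(n·Σ(x)² − (Σx)²) = (4·-52.4624 − 18.0000·-9.0331)/68.0000 = -0.69490; ln C = (Σln y − k·Σx)/n = 0.86877, so C = exp(0.86877) = 2.38397.

k = -0.69, C = 2.38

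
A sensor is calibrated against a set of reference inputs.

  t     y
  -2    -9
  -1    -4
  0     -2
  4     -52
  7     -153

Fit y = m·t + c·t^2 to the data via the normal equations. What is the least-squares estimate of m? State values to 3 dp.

m = -1.055

The normal system MᵀM·[m, c]ᵀ = Mᵀy is [[70, 398]; [398, 2674]]·[m, c]ᵀ = [-1257, -8369]ᵀ.
Determinant 70·2674 − 398² = 28776.
m = ((-1257)·2674 − 398·(-8369))/28776 = -7589/7194; c = (70·(-8369) − 398·(-1257))/28776 = -10693/3597.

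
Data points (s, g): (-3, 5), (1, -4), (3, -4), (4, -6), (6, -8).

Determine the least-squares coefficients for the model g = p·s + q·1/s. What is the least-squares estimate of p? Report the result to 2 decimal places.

Setting ∂/∂p … = 0 gives: 71·p + 5·q = -103;  5·p + (21/16)·q = -59/6.
det = 71·(21/16) − 5² = 1091/16.
p = ((-103)·(21/16) − 5·(-59/6))/(1091/16) = -4129/3273; q = (71·(-59/6) − 5·(-103))/(1091/16) = -8792/3273.

p = -1.26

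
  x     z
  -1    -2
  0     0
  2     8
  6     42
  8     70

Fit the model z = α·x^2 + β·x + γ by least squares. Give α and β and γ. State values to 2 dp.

Forming AᵀA = [[5409, 735, 105]; [735, 105, 15]; [105, 15, 5]] and Aᵀz = [6022, 830, 118]ᵀ gives AᵀA·[α, β, γ]ᵀ = Aᵀz.
Row-reducing yields α = 53/66, β = 763/330, γ = -1/5.

α = 0.80, β = 2.31, γ = -0.20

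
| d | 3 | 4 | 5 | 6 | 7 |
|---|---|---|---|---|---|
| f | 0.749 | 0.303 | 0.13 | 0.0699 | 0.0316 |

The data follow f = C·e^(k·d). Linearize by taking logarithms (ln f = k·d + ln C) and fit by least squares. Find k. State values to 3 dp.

k = -0.780

Taking logs, ln f = k·d + ln C, so regress ln f on d.
XᵀX = [[135.0000, 25.0000]; [25.0000, 5]], rhs = [-55.9906, -9.6385]ᵀ  (here Σd = 25.0000, Σ(d)² = 135.0000, Σln f = -9.6385, Σd·ln f = -55.9906).
Slope k = (n·Σd·ln f − Σd·Σln f)/(n·Σ(d)² − (Σd)²) = (5·-55.9906 − 25.0000·-9.6385)/50.0000 = -0.77978; ln C = (Σln f − k·Σd)/n = 1.97121.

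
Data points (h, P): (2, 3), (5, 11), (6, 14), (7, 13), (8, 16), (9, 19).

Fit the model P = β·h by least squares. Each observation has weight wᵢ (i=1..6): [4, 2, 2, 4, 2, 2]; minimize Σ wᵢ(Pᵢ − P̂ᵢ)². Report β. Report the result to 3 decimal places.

β = 2.026

The normal system MᵀWM·[β]ᵀ = MᵀWP is [[624]]·[β]ᵀ = [1264]ᵀ.
β = 1264/624 = 2.02564.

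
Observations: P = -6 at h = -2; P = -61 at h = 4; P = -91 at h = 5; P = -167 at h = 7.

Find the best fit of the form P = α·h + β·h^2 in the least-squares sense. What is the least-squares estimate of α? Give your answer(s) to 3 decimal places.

Forming MᵀM = [[94, 524]; [524, 3298]] and MᵀP = [-1856, -11458]ᵀ gives MᵀM·[α, β]ᵀ = MᵀP.
Determinant 94·3298 − 524² = 35436.
α = ((-1856)·3298 − 524·(-11458))/35436 = -9758/2953; β = (94·(-11458) − 524·(-1856))/35436 = -8709/2953.

α = -3.304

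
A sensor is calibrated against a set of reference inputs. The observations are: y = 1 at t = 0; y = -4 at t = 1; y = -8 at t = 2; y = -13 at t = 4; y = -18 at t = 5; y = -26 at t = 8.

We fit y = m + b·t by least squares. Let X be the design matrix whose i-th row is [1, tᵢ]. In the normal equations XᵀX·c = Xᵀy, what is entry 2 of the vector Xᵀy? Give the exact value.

-370

Entry 2 ↔ basis t, so (Xᵀy)_{2} = Σᵢ (t)·yᵢ = (0)·(1) + (1)·(-4) + (2)·(-8) + (4)·(-13) + (5)·(-18) + (8)·(-26) = -370.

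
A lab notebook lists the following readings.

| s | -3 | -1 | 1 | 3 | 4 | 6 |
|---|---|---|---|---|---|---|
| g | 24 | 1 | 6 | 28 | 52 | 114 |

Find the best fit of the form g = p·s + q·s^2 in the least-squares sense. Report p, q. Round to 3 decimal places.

p = 0.991, q = 2.991

Setting ∂/∂p … = 0 gives: 72·p + 280·q = 909;  280·p + 1716·q = 5411.
(Σs·s = 72, Σs·s^2 = 280, Σs^2·s^2 = 1716, Σs·g = 909, Σs^2·g = 5411.)
det = 72·1716 − 280² = 45152.
p = (909·1716 − 280·5411)/45152 = 11191/11288; q = (72·5411 − 280·909)/45152 = 4221/1411.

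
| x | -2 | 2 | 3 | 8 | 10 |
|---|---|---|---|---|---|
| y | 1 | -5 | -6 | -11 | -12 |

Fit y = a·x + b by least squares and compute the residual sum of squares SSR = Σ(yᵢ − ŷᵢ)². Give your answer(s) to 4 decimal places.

SSR = 2.7306

The normal equations are: 181·a + 21·b = -238;  21·a + 5·b = -33.
Eliminating b: 5·(row 1) − 21·(row 2) gives 464·a = 5·(-238) − 21·(-33) = -497, so a = -497/464.
Then b = ((-33) − 21·(-497/464))/5 = -975/464.
Residuals: 445/464, -351/464, -159/232, -153/464, 13/16; SSR = 1267/464.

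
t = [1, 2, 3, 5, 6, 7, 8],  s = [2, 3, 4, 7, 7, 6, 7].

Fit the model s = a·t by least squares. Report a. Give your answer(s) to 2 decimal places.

a = 1.04

Sums needed: Σt·t = 188.
For Mᵀs: Σt·s = 195.
MᵀM·[a]ᵀ = Mᵀs becomes [[188]]·[a]ᵀ = [195]ᵀ.
Hence a = 195 / 188 ≈ 1.03723.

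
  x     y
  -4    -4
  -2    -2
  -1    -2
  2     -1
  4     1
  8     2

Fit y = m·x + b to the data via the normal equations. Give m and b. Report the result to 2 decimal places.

Normal-equation sums: Σx·x = 105, Σx = 7, Σ1 = 6.
Moment sums: Σx·y = 40, Σy = -6.
So MᵀM·[m, b]ᵀ = Mᵀy: [[105, 7]; [7, 6]]·[m, b]ᵀ = [40, -6]ᵀ.
Eliminating b: 6·(row 1) − 7·(row 2) gives 581·m = 6·40 − 7·(-6) = 282, so m = 282/581.
Then b = ((-6) − 7·(282/581))/6 = -130/83.

m = 0.49, b = -1.57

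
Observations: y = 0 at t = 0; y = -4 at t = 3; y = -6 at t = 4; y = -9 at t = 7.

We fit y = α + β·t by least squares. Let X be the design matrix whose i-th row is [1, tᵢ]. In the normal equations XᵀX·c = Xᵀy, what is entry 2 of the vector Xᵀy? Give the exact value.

Entry 2 ↔ basis t, so (Xᵀy)_{2} = Σᵢ (t)·yᵢ = (0)·(0) + (3)·(-4) + (4)·(-6) + (7)·(-9) = -99.

-99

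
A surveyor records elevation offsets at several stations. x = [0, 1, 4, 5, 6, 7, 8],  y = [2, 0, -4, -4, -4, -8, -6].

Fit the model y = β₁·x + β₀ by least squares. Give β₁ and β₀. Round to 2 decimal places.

β₁ = -1.07, β₀ = 1.33

The normal system MᵀM·[β₁, β₀]ᵀ = Mᵀy is [[191, 31]; [31, 7]]·[β₁, β₀]ᵀ = [-164, -24]ᵀ.
Determinant 191·7 − 31² = 376.
β₁ = ((-164)·7 − 31·(-24))/376 = -101/94; β₀ = (191·(-24) − 31·(-164))/376 = 125/94.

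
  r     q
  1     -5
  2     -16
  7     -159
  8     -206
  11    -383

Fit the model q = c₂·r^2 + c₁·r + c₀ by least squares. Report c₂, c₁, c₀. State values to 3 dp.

From the data, Σr^2·r^2 = 21155, Σr^2·r = 2195, Σr^2 = 239, Σr·r = 239, Σr = 29, Σ1 = 5.
Moment sums: Σr^2·q = -67387, Σr·q = -7011, Σq = -769.
Solving the 3×3 system (Gaussian elimination) gives c₂ = -43930/14493, c₁ = -6771/4831, c₀ = -11354/14493.

c₂ = -3.031, c₁ = -1.402, c₀ = -0.783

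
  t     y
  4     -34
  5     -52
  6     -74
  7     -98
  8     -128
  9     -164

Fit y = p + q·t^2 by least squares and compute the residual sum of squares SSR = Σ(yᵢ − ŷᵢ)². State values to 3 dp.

With design matrix X, XᵀX = [[6, 271]; [271, 15235]] and Xᵀy = [-550, -30786]ᵀ.
Determinant 6·15235 − 271² = 17969.
p = ((-550)·15235 − 271·(-30786))/17969 = -2132/1057; q = (6·(-30786) − 271·(-550))/17969 = -2098/1057.
Residuals: -34/151, -382/1057, -558/1057, 1348/1057, 1108/1057, -1278/1057; SSR = 4912/1057.

SSR = 4.647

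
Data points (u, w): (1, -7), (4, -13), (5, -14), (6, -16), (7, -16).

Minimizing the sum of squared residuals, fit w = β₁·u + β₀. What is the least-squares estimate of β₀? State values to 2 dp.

β₀ = -5.95

With design matrix A, AᵀA = [[127, 23]; [23, 5]] and Aᵀw = [-337, -66]ᵀ.
det = 127·5 − 23² = 106.
β₁ = ((-337)·5 − 23·(-66))/106 = -167/106; β₀ = (127·(-66) − 23·(-337))/106 = -631/106.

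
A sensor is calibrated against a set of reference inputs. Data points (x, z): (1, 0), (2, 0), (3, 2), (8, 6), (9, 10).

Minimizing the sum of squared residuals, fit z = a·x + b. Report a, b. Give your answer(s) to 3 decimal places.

MᵀM·[a, b]ᵀ = Mᵀz reads: 159·a + 23·b = 144;  23·a + 5·b = 18.
(Σx·x = 159, Σx = 23, Σ1 = 5, Σx·z = 144, Σz = 18.)
det = 159·5 − 23² = 266.
a = (144·5 − 23·18)/266 = 153/133; b = (159·18 − 23·144)/266 = -225/133.

a = 1.150, b = -1.692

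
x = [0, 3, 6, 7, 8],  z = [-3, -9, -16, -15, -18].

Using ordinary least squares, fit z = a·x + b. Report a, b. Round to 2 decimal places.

a = -1.85, b = -3.32

The normal system MᵀM·[a, b]ᵀ = Mᵀz is [[158, 24]; [24, 5]]·[a, b]ᵀ = [-372, -61]ᵀ.
Δ = 158·5 − 24² = 214.
a = ((-372)·5 − 24·(-61))/214 = -198/107; b = (158·(-61) − 24·(-372))/214 = -355/107.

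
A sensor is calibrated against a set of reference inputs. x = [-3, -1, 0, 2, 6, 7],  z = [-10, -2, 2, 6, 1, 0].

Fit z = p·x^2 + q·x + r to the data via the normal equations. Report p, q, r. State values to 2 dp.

Entries of MᵀM: Σx^2·x^2 = 3795, Σx^2·x = 539, Σx^2 = 99, Σx·x = 99, Σx = 11, Σ1 = 6.
And Σx^2·z = -32, Σx·z = 50, Σz = -3.
So MᵀM·[p, q, r]ᵀ = Mᵀz: [[3795, 539, 99]; [539, 99, 11]; [99, 11, 6]]·[p, q, r]ᵀ = [-32, 50, -3]ᵀ.
Row-reducing yields p = -5035/11616, q = 10337/3872, r = 58/33.

p = -0.43, q = 2.67, r = 1.76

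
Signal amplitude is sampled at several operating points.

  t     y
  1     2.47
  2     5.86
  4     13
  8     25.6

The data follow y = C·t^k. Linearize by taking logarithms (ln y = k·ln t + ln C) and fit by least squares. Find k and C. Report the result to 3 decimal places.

With ln yᵢ as the transformed response and ln tᵢ as the regressor:
Σln t = 4.1589, Σ(ln t)² = 6.7263, Σln y = 8.4799, Σln t·ln y = 11.5241.
Equations: 6.7263·k + 4.1589·ln C = 11.5241;  4.1589·k + 4·ln C = 8.4799.
Solving (det = 9.6091): k = 1.12702, ln C = 0.94819, so C = exp(0.94819) = 2.58103.

k = 1.127, C = 2.581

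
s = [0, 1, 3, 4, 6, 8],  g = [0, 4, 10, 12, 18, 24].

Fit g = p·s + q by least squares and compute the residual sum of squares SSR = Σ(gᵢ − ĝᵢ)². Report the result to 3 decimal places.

With design matrix X, XᵀX = [[126, 22]; [22, 6]] and Xᵀg = [382, 68]ᵀ.
Δ = 126·6 − 22² = 272.
p = (382·6 − 22·68)/272 = 199/68; q = (126·68 − 22·382)/272 = 41/68.
Residuals: -41/68, 8/17, 21/34, -21/68, -11/68, -1/68; SSR = 37/34.

SSR = 1.088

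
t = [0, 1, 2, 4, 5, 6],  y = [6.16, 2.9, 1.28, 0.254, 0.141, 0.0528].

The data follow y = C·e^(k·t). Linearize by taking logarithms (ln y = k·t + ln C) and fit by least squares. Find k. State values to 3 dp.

k = -0.784

Linearized form: ln y = k·t + ln C. From the 6 transformed points,
Sums: Σt = 18.0000, Σ(t)² = 82.0000, Σln y = -3.1410, Σt·ln y = -31.3657.
Normal system: [[82.0000, 18.0000]; [18.0000, 6]]·[k, ln C]ᵀ = [-31.3657, -3.1410]ᵀ.
Slope k = (n·Σt·ln y − Σt·Σln y)/(n·Σ(t)² − (Σt)²) = (6·-31.3657 − 18.0000·-3.1410)/168.0000 = -0.78367; ln C = (Σln y − k·Σt)/n = 1.82750.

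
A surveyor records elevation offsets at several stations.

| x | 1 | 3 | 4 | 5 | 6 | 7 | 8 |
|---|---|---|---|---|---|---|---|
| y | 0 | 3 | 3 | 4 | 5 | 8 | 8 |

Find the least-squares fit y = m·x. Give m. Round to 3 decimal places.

m = 0.955

Sums needed: Σx·x = 200.
Right-hand side: Σx·y = 191.
m = 191/200 = 0.955.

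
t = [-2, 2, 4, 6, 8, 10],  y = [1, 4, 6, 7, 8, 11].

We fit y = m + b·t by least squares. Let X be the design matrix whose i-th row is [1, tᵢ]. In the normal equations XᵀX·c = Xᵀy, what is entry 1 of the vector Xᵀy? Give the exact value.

Entry 1 ↔ basis 1, so (Xᵀy)_{1} = Σᵢ yᵢ = (1)·(1) + (1)·(4) + (1)·(6) + (1)·(7) + (1)·(8) + (1)·(11) = 37.

37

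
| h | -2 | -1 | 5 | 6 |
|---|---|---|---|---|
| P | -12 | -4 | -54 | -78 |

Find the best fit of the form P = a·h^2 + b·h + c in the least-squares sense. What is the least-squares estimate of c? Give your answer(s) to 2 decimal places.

Compute the Gram sums: Σh^2·h^2 = 1938, Σh^2·h = 332, Σh^2 = 66, Σh·h = 66, Σh = 8, Σ1 = 4.
Moment sums: Σh^2·P = -4210, Σh·P = -710, ΣP = -148.
Solving the 3×3 system (Gaussian elimination) gives a = -16/7, b = 151/175, c = -177/175.

c = -1.01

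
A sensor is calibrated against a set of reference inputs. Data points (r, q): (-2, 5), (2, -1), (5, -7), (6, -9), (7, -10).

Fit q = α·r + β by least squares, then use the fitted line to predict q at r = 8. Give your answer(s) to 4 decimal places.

Normal-equation sums: Σr·r = 118, Σr = 18, Σ1 = 5.
For Aᵀq: Σr·q = -171, Σq = -22.
det = 118·5 − 18² = 266.
α = ((-171)·5 − 18·(-22))/266 = -459/266; β = (118·(-22) − 18·(-171))/266 = 241/133.
At r = 8: q̂ = (-459/266)·(8) + (241/133)·(1) = -1595/133.

q̂ = -11.9925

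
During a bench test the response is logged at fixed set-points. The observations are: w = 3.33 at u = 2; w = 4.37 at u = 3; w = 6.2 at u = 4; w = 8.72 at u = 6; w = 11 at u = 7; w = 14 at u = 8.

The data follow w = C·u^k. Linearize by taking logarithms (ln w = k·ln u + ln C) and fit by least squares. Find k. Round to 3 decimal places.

Linearized form: ln w = k·ln u + ln C. From the 6 transformed points,
Over the data: Σln u = 8.9952, Σ(ln u)² = 14.9303, Σln w = 11.7049, Σln u·ln w = 19.0175.
Normal system: [[14.9303, 8.9952]; [8.9952, 6]]·[k, ln C]ᵀ = [19.0175, 11.7049]ᵀ.
Δ = 14.9303·6 − (8.9952)² = 8.6686; k = (19.0175·6 − 8.9952·11.7049)/8.6686 = 1.01724, ln C = (14.9303·11.7049 − 8.9952·19.0175)/8.6686 = 0.42578.

k = 1.017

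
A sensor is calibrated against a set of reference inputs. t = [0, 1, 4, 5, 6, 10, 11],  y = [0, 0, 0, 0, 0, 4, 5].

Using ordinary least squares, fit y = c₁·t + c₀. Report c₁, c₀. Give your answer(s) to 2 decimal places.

c₁ = 0.46, c₀ = -1.14

The normal system AᵀA·[c₁, c₀]ᵀ = Aᵀy is [[299, 37]; [37, 7]]·[c₁, c₀]ᵀ = [95, 9]ᵀ.
Determinant 299·7 − 37² = 724.
c₁ = (95·7 − 37·9)/724 = 83/181; c₀ = (299·9 − 37·95)/724 = -206/181.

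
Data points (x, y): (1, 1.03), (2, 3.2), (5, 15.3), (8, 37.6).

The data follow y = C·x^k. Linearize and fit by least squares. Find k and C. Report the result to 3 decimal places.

With ln yᵢ as the transformed response and ln xᵢ as the regressor:
Σln x = 4.3820, Σ(ln x)² = 7.3948, Σln y = 7.5476, Σln x·ln y = 12.7387.
Equations: 7.3948·k + 4.3820·ln C = 12.7387;  4.3820·k + 4·ln C = 7.5476.
Solving (det = 10.3771): k = 1.72313, ln C = -0.00081, so C = exp(-0.00081) = 0.99919.

k = 1.723, C = 0.999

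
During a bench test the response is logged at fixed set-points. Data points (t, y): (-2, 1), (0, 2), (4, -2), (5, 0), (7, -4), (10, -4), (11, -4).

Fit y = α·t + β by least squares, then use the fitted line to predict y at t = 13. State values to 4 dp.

ŷ = -5.4000

Compute the Gram sums: Σt·t = 315, Σt = 35, Σ1 = 7.
And Σt·y = -122, Σy = -11.
Δ = 315·7 − 35² = 980.
α = ((-122)·7 − 35·(-11))/980 = -67/140; β = (315·(-11) − 35·(-122))/980 = 23/28.
At t = 13: ŷ = (-67/140)·(13) + (23/28)·(1) = -27/5.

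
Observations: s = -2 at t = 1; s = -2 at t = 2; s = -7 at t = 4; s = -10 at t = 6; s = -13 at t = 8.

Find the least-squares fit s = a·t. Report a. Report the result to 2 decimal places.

The normal equations are: 121·a = -198.
a = (-198)/121 = -1.63636.

a = -1.64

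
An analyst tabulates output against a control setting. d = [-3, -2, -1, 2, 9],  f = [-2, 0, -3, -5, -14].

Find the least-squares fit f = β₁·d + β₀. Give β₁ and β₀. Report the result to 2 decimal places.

β₁ = -1.10, β₀ = -3.70

Forming AᵀA = [[99, 5]; [5, 5]] and Aᵀf = [-127, -24]ᵀ gives AᵀA·[β₁, β₀]ᵀ = Aᵀf.
Determinant 99·5 − 5² = 470.
β₁ = ((-127)·5 − 5·(-24))/470 = -103/94; β₀ = (99·(-24) − 5·(-127))/470 = -1741/470.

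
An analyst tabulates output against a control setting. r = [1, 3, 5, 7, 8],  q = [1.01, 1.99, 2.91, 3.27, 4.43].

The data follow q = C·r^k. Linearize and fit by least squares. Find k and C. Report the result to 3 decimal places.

Taking logs, ln q = k·ln r + ln C, so regress ln q on ln r.
Over the data: Σln r = 6.7334, Σ(ln r)² = 11.9079, Σln q = 4.4394, Σln r·ln q = 7.8757.
Normal system: [[11.9079, 6.7334]; [6.7334, 5]]·[k, ln C]ᵀ = [7.8757, 4.4394]ᵀ.
Δ = 11.9079·5 − (6.7334)² = 14.2007; k = (7.8757·5 − 6.7334·4.4394)/14.2007 = 0.66798, ln C = (11.9079·4.4394 − 6.7334·7.8757)/14.2007 = -0.01167, so C = exp(-0.01167) = 0.98840.

k = 0.668, C = 0.988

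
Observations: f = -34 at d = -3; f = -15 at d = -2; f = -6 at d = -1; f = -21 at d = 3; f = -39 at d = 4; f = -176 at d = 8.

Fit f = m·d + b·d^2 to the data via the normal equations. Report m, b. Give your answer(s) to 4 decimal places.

Normal-equation sums: Σd·d = 103, Σd·d^2 = 567, Σd^2·d^2 = 4531.
For Mᵀf: Σd·f = -1489, Σd^2·f = -12449.
MᵀM·[m, b]ᵀ = Mᵀf becomes [[103, 567]; [567, 4531]]·[m, b]ᵀ = [-1489, -12449]ᵀ.
Eliminating b: 4531·(row 1) − 567·(row 2) gives 145204·m = 4531·(-1489) − 567·(-12449) = 311924, so m = 77981/36301.
Then b = ((-12449) − 567·(77981/36301))/4531 = -109496/36301.

m = 2.1482, b = -3.0163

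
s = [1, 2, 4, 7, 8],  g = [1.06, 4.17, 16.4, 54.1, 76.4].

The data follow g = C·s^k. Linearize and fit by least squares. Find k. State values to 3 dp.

With ln gᵢ as the transformed response and ln sᵢ as the regressor:
AᵀA = [[10.5129, 6.1048]; [6.1048, 5]], rhs = [21.6498, 12.6103]ᵀ  (here Σln s = 6.1048, Σ(ln s)² = 10.5129, Σln g = 12.6103, Σln s·ln g = 21.6498).
Slope k = (n·Σln s·ln g − Σln s·Σln g)/(n·Σ(ln s)² − (Σln s)²) = (5·21.6498 − 6.1048·12.6103)/15.2960 = 2.04406; ln C = (Σln g − k·Σln s)/n = 0.02634.

k = 2.044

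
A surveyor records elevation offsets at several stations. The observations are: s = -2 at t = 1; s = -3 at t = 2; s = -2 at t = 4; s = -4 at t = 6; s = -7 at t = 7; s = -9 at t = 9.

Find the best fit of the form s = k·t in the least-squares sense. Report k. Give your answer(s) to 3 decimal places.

k = -0.909

From the data, Σt·t = 187.
Moment sums: Σt·s = -170.
Hence k = -170 / 187 ≈ -0.909091.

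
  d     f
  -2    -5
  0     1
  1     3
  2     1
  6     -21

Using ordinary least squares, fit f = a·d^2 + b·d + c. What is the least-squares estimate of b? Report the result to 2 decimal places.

b = 1.58

The normal equations are: 1329·a + 217·b + 45·c = -769;  217·a + 45·b + 7·c = -111;  45·a + 7·b + 5·c = -21.
(Σd^2·d^2 = 1329, Σd^2·d = 217, Σd^2 = 45, Σd·d = 45, Σd = 7, Σ1 = 5, Σd^2·f = -769, Σd·f = -111, Σf = -21.)
Row-reducing yields a = -892/1001, b = 226/143, c = 1609/1001.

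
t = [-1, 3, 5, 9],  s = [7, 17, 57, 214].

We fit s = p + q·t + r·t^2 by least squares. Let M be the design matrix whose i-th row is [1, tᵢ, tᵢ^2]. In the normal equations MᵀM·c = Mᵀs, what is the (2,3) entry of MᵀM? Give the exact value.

880

Row 2 ↔ basis t, column 3 ↔ basis t^2, so (MᵀM)_{2,3} = Σᵢ (t)·(t^2) = (-1)·(1) + (3)·(9) + (5)·(25) + (9)·(81) = 880.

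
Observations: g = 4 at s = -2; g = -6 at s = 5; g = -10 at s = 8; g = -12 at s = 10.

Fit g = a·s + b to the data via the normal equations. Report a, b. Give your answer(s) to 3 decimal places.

a = -1.353, b = 1.106

Setting ∂/∂a … = 0 gives: 193·a + 21·b = -238;  21·a + 4·b = -24.
Determinant 193·4 − 21² = 331.
a = ((-238)·4 − 21·(-24))/331 = -448/331; b = (193·(-24) − 21·(-238))/331 = 366/331.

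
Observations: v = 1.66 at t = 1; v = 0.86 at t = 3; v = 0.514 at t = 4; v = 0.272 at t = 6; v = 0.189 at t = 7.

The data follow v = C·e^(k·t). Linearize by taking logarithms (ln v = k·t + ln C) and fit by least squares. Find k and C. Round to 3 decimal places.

Linearized form: ln v = k·t + ln C. From the 5 transformed points,
Over the data: Σt = 21.0000, Σ(t)² = 111.0000, Σln v = -3.2775, Σt·ln v = -22.0816.
Normal system: [[111.0000, 21.0000]; [21.0000, 5]]·[k, ln C]ᵀ = [-22.0816, -3.2775]ᵀ.
Δ = 111.0000·5 − (21.0000)² = 114.0000; k = (-22.0816·5 − 21.0000·-3.2775)/114.0000 = -0.36474, ln C = (111.0000·-3.2775 − 21.0000·-22.0816)/114.0000 = 0.87641, so C = exp(0.87641) = 2.40225.

k = -0.365, C = 2.402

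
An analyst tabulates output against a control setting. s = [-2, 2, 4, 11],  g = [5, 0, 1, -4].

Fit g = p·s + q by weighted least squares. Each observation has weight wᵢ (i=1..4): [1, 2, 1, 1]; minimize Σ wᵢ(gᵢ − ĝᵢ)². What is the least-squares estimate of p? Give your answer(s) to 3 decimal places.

p = -0.623

Sums needed: Σwᵢ·s·s = 149, Σwᵢ·s = 17, Σwᵢ·1 = 5.
For AᵀWg: Σwᵢ·s·g = -50, Σwᵢ·g = 2.
Eliminating q: 5·(row 1) − 17·(row 2) gives 456·p = 5·(-50) − 17·2 = -284, so p = -71/114.
Then q = (2 − 17·(-71/114))/5 = 287/114.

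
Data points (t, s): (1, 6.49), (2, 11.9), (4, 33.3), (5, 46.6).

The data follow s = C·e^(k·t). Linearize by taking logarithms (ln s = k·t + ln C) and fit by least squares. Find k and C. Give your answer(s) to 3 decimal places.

With ln sᵢ as the transformed response and tᵢ as the regressor:
AᵀA = [[46.0000, 12.0000]; [12.0000, 4]], rhs = [40.0536, 11.6940]ᵀ  (here Σt = 12.0000, Σ(t)² = 46.0000, Σln s = 11.6940, Σt·ln s = 40.0536).
Solving (det = 40.0000): k = 0.49717, ln C = 1.43198, so C = exp(1.43198) = 4.18699.

k = 0.497, C = 4.187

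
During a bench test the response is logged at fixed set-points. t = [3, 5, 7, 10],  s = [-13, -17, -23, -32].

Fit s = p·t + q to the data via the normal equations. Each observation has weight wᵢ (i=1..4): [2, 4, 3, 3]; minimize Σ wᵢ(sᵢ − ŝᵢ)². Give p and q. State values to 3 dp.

With design matrix M, MᵀWM = [[565, 77]; [77, 12]] and MᵀWs = [-1861, -259]ᵀ.
Eliminating q: 12·(row 1) − 77·(row 2) gives 851·p = 12·(-1861) − 77·(-259) = -2389, so p = -2389/851.
Then q = ((-259) − 77·(-2389/851))/12 = -3038/851.

p = -2.807, q = -3.570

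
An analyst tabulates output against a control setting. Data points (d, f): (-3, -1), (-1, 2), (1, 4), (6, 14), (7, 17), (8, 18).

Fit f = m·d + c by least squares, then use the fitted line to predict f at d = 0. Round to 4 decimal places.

Entries of MᵀM: Σd·d = 160, Σd = 18, Σ1 = 6.
For Mᵀf: Σd·f = 352, Σf = 54.
Normal equations: [[160, 18]; [18, 6]]·[m, c]ᵀ = [352, 54]ᵀ.
Determinant 160·6 − 18² = 636.
m = (352·6 − 18·54)/636 = 95/53; c = (160·54 − 18·352)/636 = 192/53.
At d = 0: f̂ = (95/53)·(0) + (192/53)·(1) = 192/53.

f̂ = 3.6226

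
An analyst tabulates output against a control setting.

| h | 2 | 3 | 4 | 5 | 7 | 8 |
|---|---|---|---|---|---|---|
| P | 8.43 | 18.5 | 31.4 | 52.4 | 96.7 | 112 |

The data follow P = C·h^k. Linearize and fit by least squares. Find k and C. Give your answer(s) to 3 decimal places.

k = 1.904, C = 2.286

With ln Pᵢ as the transformed response and ln hᵢ as the regressor:
Σln h = 8.8128, Σ(ln h)² = 14.3101, Σln P = 21.7454, Σln h·ln P = 34.5408.
Equations: 14.3101·k + 8.8128·ln C = 34.5408;  8.8128·k + 6·ln C = 21.7454.
Δ = 14.3101·6 − (8.8128)² = 8.1947; k = (34.5408·6 − 8.8128·21.7454)/8.1947 = 1.90444, ln C = (14.3101·21.7454 − 8.8128·34.5408)/8.1947 = 0.82697, so C = exp(0.82697) = 2.28638.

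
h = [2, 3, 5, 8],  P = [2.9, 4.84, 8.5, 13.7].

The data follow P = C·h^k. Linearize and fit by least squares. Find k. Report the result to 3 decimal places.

With ln Pᵢ as the transformed response and ln hᵢ as the regressor:
Σln h = 5.4806, Σ(ln h)² = 8.6018, Σln P = 7.3991, Σln h·ln P = 11.3574.
Normal system: [[8.6018, 5.4806]; [5.4806, 4]]·[k, ln C]ᵀ = [11.3574, 7.3991]ᵀ.
Solving (det = 4.3697): k = 1.11634, ln C = 0.32021.

k = 1.116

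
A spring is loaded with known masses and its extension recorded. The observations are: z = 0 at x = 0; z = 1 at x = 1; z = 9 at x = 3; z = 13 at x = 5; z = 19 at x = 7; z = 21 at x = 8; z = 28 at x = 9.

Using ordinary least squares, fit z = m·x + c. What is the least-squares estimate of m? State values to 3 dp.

m = 2.955

The normal system AᵀA·[m, c]ᵀ = Aᵀz is [[229, 33]; [33, 7]]·[m, c]ᵀ = [646, 91]ᵀ.
Eliminating c: 7·(row 1) − 33·(row 2) gives 514·m = 7·646 − 33·91 = 1519, so m = 1519/514.
Then c = (91 − 33·(1519/514))/7 = -479/514.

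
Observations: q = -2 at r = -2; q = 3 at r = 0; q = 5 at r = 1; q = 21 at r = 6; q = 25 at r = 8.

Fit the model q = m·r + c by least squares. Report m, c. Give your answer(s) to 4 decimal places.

Compute the Gram sums: Σr·r = 105, Σr = 13, Σ1 = 5.
Right-hand side: Σr·q = 335, Σq = 52.
Δ = 105·5 − 13² = 356.
m = (335·5 − 13·52)/356 = 999/356; c = (105·52 − 13·335)/356 = 1105/356.

m = 2.8062, c = 3.1039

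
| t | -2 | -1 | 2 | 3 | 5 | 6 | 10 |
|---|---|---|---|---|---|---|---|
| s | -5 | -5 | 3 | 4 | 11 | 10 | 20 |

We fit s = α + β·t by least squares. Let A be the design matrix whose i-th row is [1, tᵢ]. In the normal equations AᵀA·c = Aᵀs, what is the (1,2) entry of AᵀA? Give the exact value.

23

Row 1 ↔ basis 1, column 2 ↔ basis t, so (AᵀA)_{1,2} = Σᵢ t = (1)·(-2) + (1)·(-1) + (1)·(2) + (1)·(3) + (1)·(5) + (1)·(6) + (1)·(10) = 23.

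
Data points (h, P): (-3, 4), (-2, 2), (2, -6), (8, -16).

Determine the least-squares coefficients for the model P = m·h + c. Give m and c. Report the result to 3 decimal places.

The normal system MᵀM·[m, c]ᵀ = MᵀP is [[81, 5]; [5, 4]]·[m, c]ᵀ = [-156, -16]ᵀ.
Eliminating c: 4·(row 1) − 5·(row 2) gives 299·m = 4·(-156) − 5·(-16) = -544, so m = -544/299.
Then c = ((-16) − 5·(-544/299))/4 = -516/299.

m = -1.819, c = -1.726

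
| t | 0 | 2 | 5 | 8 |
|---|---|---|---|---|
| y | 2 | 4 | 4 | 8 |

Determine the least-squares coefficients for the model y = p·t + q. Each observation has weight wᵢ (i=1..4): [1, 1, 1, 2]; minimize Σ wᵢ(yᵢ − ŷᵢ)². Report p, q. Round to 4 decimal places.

p = 0.7109, q = 1.9297

From the data, Σwᵢ·t·t = 157, Σwᵢ·t = 23, Σwᵢ·1 = 5.
And Σwᵢ·t·y = 156, Σwᵢ·y = 26.
AᵀWA·[p, q]ᵀ = AᵀWy becomes [[157, 23]; [23, 5]]·[p, q]ᵀ = [156, 26]ᵀ.
Δ = 157·5 − 23² = 256.
p = (156·5 − 23·26)/256 = 91/128; q = (157·26 − 23·156)/256 = 247/128.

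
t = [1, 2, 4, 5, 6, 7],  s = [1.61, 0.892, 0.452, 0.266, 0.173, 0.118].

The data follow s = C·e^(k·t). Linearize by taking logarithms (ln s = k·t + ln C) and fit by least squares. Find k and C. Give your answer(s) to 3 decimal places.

Taking logs, ln s = k·t + ln C, so regress ln s on t.
XᵀX = [[131.0000, 25.0000]; [25.0000, 6]], rhs = [-35.0362, -5.6479]ᵀ  (here Σt = 25.0000, Σ(t)² = 131.0000, Σln s = -5.6479, Σt·ln s = -35.0362).
Solving (det = 161.0000): k = -0.42869, ln C = 0.84489, so C = exp(0.84489) = 2.32772.

k = -0.429, C = 2.328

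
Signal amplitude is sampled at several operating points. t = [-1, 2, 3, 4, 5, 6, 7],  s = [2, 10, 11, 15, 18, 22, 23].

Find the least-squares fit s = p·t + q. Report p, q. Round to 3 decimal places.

p = 2.737, q = 4.263

Forming XᵀX = [[140, 26]; [26, 7]] and Xᵀs = [494, 101]ᵀ gives XᵀX·[p, q]ᵀ = Xᵀs.
Δ = 140·7 − 26² = 304.
p = (494·7 − 26·101)/304 = 52/19; q = (140·101 − 26·494)/304 = 81/19.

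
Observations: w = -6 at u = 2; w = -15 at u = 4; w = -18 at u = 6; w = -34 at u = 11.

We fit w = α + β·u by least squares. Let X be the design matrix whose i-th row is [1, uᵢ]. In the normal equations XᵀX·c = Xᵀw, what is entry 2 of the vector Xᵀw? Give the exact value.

-554

Entry 2 ↔ basis u, so (Xᵀw)_{2} = Σᵢ (u)·wᵢ = (2)·(-6) + (4)·(-15) + (6)·(-18) + (11)·(-34) = -554.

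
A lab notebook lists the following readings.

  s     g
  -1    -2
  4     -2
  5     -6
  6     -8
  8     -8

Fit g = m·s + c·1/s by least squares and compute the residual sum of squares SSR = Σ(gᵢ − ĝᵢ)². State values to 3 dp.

Compute the Gram sums: Σs·s = 142, Σs·1/s = 5, Σ1/s·1/s = 16501/14400.
Right-hand side: Σs·g = -148, Σ1/s·g = -61/30.
Normal equations: [[142, 5]; [5, 16501/14400]]·[m, c]ᵀ = [-148, -61/30]ᵀ.
Δ = 142·(16501/14400) − 5² = 991571/7200.
m = ((-148)·(16501/14400) − 5·(-61/30))/(991571/7200) = -163982/141653; c = (142·(-61/30) − 5·(-148))/(991571/7200) = 464160/141653.
Residuals: 16872/141653, 256582/141653, -122840/141653, -226692/141653, 120612/141653; SSR = 1038772/141653.

SSR = 7.333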